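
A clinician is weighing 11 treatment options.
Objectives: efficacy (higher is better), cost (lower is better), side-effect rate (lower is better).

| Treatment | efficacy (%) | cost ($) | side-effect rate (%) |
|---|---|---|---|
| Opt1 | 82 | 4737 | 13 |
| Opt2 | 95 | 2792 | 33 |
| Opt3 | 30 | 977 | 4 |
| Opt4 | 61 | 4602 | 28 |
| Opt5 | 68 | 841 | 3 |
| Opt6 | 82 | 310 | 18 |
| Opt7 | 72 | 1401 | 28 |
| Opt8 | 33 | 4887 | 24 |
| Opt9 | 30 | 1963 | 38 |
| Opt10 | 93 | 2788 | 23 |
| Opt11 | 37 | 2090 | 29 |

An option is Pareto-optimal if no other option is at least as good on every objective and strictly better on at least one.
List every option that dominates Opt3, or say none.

Opt5

Opt5: efficacy 68≥30, cost 841≤977, side-effect rate 3≤4 — dominates Opt3.
Others (Opt1, Opt2, Opt4, Opt6, Opt7, Opt8, Opt9, Opt10, Opt11) are each worse than Opt3 on at least one objective.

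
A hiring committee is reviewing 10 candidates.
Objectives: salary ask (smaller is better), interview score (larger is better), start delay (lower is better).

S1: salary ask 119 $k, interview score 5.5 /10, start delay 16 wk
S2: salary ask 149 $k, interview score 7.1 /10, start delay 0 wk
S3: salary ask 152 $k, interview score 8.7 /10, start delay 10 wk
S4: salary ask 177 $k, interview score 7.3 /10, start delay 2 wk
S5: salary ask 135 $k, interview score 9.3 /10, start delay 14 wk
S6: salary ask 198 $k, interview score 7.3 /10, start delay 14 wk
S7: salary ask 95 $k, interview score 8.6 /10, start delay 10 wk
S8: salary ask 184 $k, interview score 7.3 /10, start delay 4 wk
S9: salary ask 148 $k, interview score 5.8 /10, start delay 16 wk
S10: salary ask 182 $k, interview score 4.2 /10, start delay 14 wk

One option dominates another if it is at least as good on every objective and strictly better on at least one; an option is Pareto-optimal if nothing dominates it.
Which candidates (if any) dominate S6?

S3: salary ask 152≤198, interview score 8.7≥7.3, start delay 10≤14 — dominates S6.
S4: salary ask 177≤198, interview score 7.3≥7.3, start delay 2≤14 — dominates S6.
S5: salary ask 135≤198, interview score 9.3≥7.3, start delay 14≤14 — dominates S6.
S7: salary ask 95≤198, interview score 8.6≥7.3, start delay 10≤14 — dominates S6.
S8: salary ask 184≤198, interview score 7.3≥7.3, start delay 4≤14 — dominates S6.
Others (S1, S2, S9, S10) are each worse than S6 on at least one objective.

S3, S4, S5, S7, S8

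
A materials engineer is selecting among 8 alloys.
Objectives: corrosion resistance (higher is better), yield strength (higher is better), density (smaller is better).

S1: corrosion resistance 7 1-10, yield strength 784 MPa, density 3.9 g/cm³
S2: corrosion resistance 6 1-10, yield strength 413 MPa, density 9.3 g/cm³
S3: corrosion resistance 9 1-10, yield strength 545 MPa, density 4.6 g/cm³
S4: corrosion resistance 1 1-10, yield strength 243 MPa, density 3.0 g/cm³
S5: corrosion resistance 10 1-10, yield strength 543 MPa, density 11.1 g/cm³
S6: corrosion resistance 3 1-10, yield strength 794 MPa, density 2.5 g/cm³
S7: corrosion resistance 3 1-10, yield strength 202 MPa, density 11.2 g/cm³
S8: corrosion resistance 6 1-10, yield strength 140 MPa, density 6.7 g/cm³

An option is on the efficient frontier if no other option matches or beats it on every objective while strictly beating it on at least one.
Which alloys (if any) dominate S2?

S1: corrosion resistance 7≥6, yield strength 784≥413, density 3.9≤9.3 — dominates S2.
S3: corrosion resistance 9≥6, yield strength 545≥413, density 4.6≤9.3 — dominates S2.
Others (S4, S5, S6, S7, S8) are each worse than S2 on at least one objective.

S1, S3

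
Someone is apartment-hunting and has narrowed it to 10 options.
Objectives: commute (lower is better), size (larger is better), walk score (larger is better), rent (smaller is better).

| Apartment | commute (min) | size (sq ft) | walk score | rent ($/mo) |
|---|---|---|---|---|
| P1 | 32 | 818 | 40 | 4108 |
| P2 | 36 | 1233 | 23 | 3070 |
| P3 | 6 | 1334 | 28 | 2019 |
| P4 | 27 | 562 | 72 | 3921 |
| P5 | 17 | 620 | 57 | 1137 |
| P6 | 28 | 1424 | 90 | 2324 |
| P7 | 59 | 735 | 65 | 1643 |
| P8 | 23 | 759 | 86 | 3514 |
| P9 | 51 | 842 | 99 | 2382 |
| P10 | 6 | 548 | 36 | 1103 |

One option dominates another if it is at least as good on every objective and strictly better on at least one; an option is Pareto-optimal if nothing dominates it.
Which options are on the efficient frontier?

P1: dominated by P6 (commute 28≤32, size 1424≥818, walk score 90≥40, rent 2324≤4108).
P2: dominated by P3 (commute 6≤36, size 1334≥1233, walk score 28≥23, rent 2019≤3070).
P3: not dominated.
P4: dominated by P8 (commute 23≤27, size 759≥562, walk score 86≥72, rent 3514≤3921).
P5: not dominated.
P6: not dominated (best size).
P7: not dominated.
P8: not dominated.
P9: not dominated (best walk score).
P10: not dominated (best rent).

P3, P5, P6, P7, P8, P9, P10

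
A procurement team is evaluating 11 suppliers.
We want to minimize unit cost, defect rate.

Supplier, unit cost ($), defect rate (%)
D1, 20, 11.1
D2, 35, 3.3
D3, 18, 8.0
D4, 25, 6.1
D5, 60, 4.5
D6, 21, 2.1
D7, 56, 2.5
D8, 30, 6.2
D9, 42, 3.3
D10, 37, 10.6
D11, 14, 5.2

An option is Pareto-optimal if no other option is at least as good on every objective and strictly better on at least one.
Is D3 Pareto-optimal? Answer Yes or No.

D11 vs D3: unit cost 14≤18, defect rate 5.2≤8.0 — D11 is at least as good on every objective and strictly better on at least one, so D11 dominates D3.

No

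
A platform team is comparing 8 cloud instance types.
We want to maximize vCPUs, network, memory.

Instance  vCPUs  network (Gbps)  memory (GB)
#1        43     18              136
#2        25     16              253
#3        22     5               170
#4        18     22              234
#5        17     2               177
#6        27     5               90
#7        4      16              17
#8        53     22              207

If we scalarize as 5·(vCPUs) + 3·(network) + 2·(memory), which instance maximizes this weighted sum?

#1: 5·43 + 3·18 + 2·136 = 541
#2: 5·25 + 3·16 + 2·253 = 679
#3: 5·22 + 3·5 + 2·170 = 465
#4: 5·18 + 3·22 + 2·234 = 624
#5: 5·17 + 3·2 + 2·177 = 445
#6: 5·27 + 3·5 + 2·90 = 330
#7: 5·4 + 3·16 + 2·17 = 102
#8: 5·53 + 3·22 + 2·207 = 745
Highest: #8 at 745.

#8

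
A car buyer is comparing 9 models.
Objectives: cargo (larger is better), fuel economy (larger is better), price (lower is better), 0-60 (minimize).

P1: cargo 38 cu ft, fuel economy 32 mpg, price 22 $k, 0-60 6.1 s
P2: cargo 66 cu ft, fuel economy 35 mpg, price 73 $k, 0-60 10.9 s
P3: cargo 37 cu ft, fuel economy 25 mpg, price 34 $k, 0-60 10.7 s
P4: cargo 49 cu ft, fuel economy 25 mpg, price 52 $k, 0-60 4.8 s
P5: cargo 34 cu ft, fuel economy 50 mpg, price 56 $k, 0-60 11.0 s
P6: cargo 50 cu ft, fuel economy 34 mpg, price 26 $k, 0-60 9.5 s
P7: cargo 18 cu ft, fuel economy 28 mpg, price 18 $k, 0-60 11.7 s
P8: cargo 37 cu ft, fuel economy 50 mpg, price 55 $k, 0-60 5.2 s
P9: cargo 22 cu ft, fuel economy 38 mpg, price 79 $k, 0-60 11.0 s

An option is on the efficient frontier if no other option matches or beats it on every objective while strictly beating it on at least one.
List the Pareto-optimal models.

P1, P2, P4, P6, P7, P8

P1: not dominated.
P2: not dominated (best cargo).
P3: dominated by P1 (cargo 38≥37, fuel economy 32≥25, price 22≤34, 0-60 6.1≤10.7).
P4: not dominated (best 0-60).
P5: dominated by P8 (cargo 37≥34, fuel economy 50≥50, price 55≤56, 0-60 5.2≤11.0).
P6: not dominated.
P7: not dominated (best price).
P8: not dominated.
P9: dominated by P5 (cargo 34≥22, fuel economy 50≥38, price 56≤79, 0-60 11.0≤11.0).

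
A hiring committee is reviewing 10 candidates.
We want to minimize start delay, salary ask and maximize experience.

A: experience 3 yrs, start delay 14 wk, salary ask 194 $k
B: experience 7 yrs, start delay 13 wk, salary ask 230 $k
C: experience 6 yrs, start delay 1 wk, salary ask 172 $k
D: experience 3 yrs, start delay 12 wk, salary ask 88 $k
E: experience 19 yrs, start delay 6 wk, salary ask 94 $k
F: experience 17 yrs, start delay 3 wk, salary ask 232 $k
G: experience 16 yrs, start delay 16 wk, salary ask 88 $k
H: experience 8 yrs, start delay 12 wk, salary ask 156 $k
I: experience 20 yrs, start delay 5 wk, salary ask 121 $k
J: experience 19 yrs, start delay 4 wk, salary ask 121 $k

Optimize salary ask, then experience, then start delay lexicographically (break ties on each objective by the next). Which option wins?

G

First minimize salary ask: best is 88, kept {D, G}.
Then maximize experience: best is 16, kept {G}.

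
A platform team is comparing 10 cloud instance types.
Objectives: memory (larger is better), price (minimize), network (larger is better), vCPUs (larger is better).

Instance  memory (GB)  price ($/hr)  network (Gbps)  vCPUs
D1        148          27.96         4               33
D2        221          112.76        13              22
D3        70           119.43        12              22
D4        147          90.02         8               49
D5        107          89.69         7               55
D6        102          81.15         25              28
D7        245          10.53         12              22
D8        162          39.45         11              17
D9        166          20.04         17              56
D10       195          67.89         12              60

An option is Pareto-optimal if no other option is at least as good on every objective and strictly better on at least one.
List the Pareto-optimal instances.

D2, D6, D7, D9, D10

D1: dominated by D9 (memory 166≥148, price 20.04≤27.96, network 17≥4, vCPUs 56≥33).
D2: not dominated.
D3: dominated by D2 (memory 221≥70, price 112.76≤119.43, network 13≥12, vCPUs 22≥22).
D4: dominated by D9 (memory 166≥147, price 20.04≤90.02, network 17≥8, vCPUs 56≥49).
D5: dominated by D9 (memory 166≥107, price 20.04≤89.69, network 17≥7, vCPUs 56≥55).
D6: not dominated (best network).
D7: not dominated (best memory).
D8: dominated by D7 (memory 245≥162, price 10.53≤39.45, network 12≥11, vCPUs 22≥17).
D9: not dominated.
D10: not dominated (best vCPUs).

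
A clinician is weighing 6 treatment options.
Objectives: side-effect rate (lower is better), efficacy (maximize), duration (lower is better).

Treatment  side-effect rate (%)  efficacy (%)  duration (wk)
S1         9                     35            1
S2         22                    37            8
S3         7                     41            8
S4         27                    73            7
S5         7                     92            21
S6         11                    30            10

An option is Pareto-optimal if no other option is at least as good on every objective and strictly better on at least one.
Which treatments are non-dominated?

S1: not dominated (best duration).
S2: dominated by S3 (side-effect rate 7≤22, efficacy 41≥37, duration 8≤8).
S3: not dominated.
S4: not dominated.
S5: not dominated (best efficacy).
S6: dominated by S1 (side-effect rate 9≤11, efficacy 35≥30, duration 1≤10).

S1, S3, S4, S5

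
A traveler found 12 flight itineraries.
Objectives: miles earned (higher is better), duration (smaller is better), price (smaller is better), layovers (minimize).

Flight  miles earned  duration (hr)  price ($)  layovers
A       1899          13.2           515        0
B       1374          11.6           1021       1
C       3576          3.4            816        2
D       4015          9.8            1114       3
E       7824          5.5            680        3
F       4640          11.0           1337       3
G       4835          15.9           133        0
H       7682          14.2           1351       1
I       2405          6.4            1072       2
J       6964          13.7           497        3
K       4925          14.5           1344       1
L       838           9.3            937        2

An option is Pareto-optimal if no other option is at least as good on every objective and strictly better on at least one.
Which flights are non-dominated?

A: not dominated.
B: not dominated.
C: not dominated (best duration).
D: dominated by E (miles earned 7824≥4015, duration 5.5≤9.8, price 680≤1114, layovers 3≤3).
E: not dominated (best miles earned).
F: dominated by E (miles earned 7824≥4640, duration 5.5≤11.0, price 680≤1337, layovers 3≤3).
G: not dominated (best price).
H: not dominated.
I: dominated by C (miles earned 3576≥2405, duration 3.4≤6.4, price 816≤1072, layovers 2≤2).
J: not dominated.
K: not dominated.
L: dominated by C (miles earned 3576≥838, duration 3.4≤9.3, price 816≤937, layovers 2≤2).

A, B, C, E, G, H, J, K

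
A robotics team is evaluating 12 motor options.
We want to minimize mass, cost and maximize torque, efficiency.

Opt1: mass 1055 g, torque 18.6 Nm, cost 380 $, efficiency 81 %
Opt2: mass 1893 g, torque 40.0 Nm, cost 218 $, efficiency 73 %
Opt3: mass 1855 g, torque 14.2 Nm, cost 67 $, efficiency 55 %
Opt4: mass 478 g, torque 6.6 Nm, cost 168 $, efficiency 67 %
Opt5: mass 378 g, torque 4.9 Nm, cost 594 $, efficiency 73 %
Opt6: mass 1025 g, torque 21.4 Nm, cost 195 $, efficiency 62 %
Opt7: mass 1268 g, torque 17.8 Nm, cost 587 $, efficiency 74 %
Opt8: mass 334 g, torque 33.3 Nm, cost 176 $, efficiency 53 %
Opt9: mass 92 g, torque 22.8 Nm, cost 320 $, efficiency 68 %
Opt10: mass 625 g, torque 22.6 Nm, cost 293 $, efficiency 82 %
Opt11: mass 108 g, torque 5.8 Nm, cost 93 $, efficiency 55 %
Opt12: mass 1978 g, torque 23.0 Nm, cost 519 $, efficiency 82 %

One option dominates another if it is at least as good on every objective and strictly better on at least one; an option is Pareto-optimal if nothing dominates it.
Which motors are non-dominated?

Opt1: dominated by Opt10 (mass 625≤1055, torque 22.6≥18.6, cost 293≤380, efficiency 82≥81).
Opt2: not dominated (best torque).
Opt3: not dominated (best cost).
Opt4: not dominated.
Opt5: not dominated.
Opt6: not dominated.
Opt7: dominated by Opt1 (mass 1055≤1268, torque 18.6≥17.8, cost 380≤587, efficiency 81≥74).
Opt8: not dominated.
Opt9: not dominated (best mass).
Opt10: not dominated.
Opt11: not dominated.
Opt12: not dominated.

Opt2, Opt3, Opt4, Opt5, Opt6, Opt8, Opt9, Opt10, Opt11, Opt12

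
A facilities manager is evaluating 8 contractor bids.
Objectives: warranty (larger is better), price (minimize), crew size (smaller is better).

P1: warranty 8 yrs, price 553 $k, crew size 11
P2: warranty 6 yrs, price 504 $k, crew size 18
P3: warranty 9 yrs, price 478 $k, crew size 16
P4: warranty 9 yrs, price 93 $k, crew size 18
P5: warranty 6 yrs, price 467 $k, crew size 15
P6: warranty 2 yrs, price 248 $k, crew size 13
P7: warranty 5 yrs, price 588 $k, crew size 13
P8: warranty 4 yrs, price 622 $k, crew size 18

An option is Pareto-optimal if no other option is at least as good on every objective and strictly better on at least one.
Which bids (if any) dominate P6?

P1: worse on price (553 vs 248).
P2: worse on price (504 vs 248).
P3: worse on price (478 vs 248).
P4: worse on crew size (18 vs 13).
P5: worse on price (467 vs 248).
P7: worse on price (588 vs 248).
P8: worse on price (622 vs 248).
No option dominates P6.

none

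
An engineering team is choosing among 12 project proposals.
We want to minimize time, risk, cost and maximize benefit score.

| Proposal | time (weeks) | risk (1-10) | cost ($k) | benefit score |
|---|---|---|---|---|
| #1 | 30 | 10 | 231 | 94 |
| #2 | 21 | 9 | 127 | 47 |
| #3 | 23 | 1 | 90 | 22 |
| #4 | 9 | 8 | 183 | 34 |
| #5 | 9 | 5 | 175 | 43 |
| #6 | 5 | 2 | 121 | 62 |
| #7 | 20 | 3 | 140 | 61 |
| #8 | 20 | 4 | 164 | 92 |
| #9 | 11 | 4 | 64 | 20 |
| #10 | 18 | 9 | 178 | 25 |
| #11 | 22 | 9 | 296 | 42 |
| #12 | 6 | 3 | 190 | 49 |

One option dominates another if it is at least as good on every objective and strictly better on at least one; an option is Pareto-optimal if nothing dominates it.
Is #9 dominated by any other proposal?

No

#1: worse on time (30 vs 11).
#2: worse on time (21 vs 11).
#3: worse on time (23 vs 11).
#4: worse on risk (8 vs 4).
#5: worse on risk (5 vs 4).
#6: worse on cost (121 vs 64).
#7: worse on time (20 vs 11).
#8: worse on time (20 vs 11).
#10: worse on time (18 vs 11).
#11: worse on time (22 vs 11).
#12: worse on cost (190 vs 64).
No option is at least as good as #9 on every objective and strictly better on one.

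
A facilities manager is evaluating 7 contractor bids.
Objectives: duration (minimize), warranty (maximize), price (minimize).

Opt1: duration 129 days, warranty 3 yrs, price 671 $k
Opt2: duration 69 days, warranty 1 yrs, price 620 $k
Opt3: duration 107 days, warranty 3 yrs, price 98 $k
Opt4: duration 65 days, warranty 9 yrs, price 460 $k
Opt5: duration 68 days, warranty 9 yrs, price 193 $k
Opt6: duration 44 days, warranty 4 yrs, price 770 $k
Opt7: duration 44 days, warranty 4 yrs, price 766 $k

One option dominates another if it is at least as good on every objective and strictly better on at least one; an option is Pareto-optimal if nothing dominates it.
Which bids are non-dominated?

Opt3, Opt4, Opt5, Opt7

Opt1: dominated by Opt3 (duration 107≤129, warranty 3≥3, price 98≤671).
Opt2: dominated by Opt4 (duration 65≤69, warranty 9≥1, price 460≤620).
Opt3: not dominated (best price).
Opt4: not dominated.
Opt5: not dominated.
Opt6: dominated by Opt7 (duration 44≤44, warranty 4≥4, price 766≤770).
Opt7: not dominated.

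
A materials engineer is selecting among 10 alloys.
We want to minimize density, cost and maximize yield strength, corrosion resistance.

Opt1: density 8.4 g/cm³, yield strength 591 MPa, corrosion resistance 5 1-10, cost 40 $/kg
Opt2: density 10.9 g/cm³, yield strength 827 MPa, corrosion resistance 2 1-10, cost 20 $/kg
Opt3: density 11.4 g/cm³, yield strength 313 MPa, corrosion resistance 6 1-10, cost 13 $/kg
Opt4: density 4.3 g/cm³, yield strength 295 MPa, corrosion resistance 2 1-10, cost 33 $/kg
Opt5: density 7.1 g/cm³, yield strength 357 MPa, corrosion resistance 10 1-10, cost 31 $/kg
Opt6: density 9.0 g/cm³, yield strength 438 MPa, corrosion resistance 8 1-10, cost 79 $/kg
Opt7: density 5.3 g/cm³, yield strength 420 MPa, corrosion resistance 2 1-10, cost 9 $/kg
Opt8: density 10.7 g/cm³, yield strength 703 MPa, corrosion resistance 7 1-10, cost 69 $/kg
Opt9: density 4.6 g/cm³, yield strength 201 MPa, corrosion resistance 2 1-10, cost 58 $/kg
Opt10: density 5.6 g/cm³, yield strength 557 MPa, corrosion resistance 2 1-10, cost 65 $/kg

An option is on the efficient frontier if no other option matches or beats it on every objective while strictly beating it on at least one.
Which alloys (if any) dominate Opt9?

Opt4

Opt4: density 4.3≤4.6, yield strength 295≥201, corrosion resistance 2≥2, cost 33≤58 — dominates Opt9.
Others (Opt1, Opt2, Opt3, Opt5, Opt6, Opt7, Opt8, Opt10) are each worse than Opt9 on at least one objective.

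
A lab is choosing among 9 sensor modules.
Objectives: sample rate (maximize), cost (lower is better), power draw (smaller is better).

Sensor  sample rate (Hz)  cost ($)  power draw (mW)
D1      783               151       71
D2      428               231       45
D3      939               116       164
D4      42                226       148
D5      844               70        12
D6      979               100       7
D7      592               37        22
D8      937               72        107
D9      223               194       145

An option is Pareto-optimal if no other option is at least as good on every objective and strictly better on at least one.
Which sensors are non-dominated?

D5, D6, D7, D8

D1: dominated by D5 (sample rate 844≥783, cost 70≤151, power draw 12≤71).
D2: dominated by D5 (sample rate 844≥428, cost 70≤231, power draw 12≤45).
D3: dominated by D6 (sample rate 979≥939, cost 100≤116, power draw 7≤164).
D4: dominated by D1 (sample rate 783≥42, cost 151≤226, power draw 71≤148).
D5: not dominated.
D6: not dominated (best sample rate).
D7: not dominated (best cost).
D8: not dominated.
D9: dominated by D1 (sample rate 783≥223, cost 151≤194, power draw 71≤145).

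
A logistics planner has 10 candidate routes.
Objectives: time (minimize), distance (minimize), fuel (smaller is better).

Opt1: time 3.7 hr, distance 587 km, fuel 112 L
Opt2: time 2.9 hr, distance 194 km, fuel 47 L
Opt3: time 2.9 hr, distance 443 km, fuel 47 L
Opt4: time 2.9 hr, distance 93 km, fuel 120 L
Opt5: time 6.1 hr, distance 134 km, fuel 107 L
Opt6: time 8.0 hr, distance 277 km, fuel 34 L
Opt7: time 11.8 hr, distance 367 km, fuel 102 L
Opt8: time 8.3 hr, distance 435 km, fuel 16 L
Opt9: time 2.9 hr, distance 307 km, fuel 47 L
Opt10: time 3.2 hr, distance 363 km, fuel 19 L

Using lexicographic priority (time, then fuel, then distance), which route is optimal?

First minimize time: best is 2.9, kept {Opt2, Opt3, Opt4, Opt9}.
Then minimize fuel: best is 47, kept {Opt2, Opt3, Opt9}.
Then minimize distance: best is 194, kept {Opt2}.

Opt2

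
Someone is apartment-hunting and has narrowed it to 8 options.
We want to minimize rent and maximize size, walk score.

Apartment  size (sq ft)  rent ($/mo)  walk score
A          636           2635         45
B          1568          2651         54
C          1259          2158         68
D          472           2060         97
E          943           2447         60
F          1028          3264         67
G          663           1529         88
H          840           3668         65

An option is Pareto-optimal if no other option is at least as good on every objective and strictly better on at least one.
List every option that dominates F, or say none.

C

C: size 1259≥1028, rent 2158≤3264, walk score 68≥67 — dominates F.
Others (A, B, D, E, G, H) are each worse than F on at least one objective.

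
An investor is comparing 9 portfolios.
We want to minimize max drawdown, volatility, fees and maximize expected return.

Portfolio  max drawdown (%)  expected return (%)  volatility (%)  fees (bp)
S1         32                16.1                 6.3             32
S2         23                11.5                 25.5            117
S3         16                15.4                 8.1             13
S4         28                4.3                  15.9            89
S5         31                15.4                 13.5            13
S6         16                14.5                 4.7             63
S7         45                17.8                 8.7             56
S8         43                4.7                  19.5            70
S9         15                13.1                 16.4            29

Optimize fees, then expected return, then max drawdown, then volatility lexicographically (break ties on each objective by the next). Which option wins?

First minimize fees: best is 13, kept {S3, S5}.
Then maximize expected return: best is 15.4, kept {S3, S5}.
Then minimize max drawdown: best is 16, kept {S3}.

S3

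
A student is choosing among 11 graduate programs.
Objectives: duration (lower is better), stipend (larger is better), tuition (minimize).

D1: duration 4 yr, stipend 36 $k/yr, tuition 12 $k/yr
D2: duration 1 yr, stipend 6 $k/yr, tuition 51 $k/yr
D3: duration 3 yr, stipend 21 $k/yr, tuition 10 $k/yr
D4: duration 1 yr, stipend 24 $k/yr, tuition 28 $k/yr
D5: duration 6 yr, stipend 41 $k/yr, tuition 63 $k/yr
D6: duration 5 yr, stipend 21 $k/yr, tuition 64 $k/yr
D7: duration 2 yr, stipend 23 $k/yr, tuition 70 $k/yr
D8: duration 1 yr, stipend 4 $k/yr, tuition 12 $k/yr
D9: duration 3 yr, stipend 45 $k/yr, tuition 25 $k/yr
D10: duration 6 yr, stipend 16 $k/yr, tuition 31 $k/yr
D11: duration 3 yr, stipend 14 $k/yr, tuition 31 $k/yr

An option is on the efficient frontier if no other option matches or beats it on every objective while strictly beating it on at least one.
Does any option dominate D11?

Yes

D3 vs D11: duration 3≤3, stipend 21≥14, tuition 10≤31 — D3 is at least as good on every objective and strictly better on at least one, so D3 dominates D11.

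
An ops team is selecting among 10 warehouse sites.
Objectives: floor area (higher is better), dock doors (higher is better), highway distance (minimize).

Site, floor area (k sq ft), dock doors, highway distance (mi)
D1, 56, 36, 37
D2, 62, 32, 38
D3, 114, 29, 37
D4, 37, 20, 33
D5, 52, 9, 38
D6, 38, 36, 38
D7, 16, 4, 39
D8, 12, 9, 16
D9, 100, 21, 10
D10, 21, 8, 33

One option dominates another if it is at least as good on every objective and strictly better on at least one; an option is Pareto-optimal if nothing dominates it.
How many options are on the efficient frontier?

D1: not dominated.
D2: not dominated.
D3: not dominated (best floor area).
D4: dominated by D9 (floor area 100≥37, dock doors 21≥20, highway distance 10≤33).
D5: dominated by D1 (floor area 56≥52, dock doors 36≥9, highway distance 37≤38).
D6: dominated by D1 (floor area 56≥38, dock doors 36≥36, highway distance 37≤38).
D7: dominated by D1 (floor area 56≥16, dock doors 36≥4, highway distance 37≤39).
D8: dominated by D9 (floor area 100≥12, dock doors 21≥9, highway distance 10≤16).
D9: not dominated (best highway distance).
D10: dominated by D4 (floor area 37≥21, dock doors 20≥8, highway distance 33≤33).
Pareto-optimal: D1, D2, D3, D9 → 4.

4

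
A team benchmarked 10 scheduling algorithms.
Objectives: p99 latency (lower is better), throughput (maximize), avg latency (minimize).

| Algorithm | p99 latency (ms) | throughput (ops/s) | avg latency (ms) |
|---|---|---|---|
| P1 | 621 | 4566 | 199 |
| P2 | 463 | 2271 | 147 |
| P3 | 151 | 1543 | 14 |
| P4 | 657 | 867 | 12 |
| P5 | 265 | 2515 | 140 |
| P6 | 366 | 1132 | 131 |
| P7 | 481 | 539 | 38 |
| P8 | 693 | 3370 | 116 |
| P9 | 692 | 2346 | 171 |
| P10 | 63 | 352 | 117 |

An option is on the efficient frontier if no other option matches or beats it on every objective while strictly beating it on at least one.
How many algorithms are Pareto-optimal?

6

P1: not dominated (best throughput).
P2: dominated by P5 (p99 latency 265≤463, throughput 2515≥2271, avg latency 140≤147).
P3: not dominated.
P4: not dominated (best avg latency).
P5: not dominated.
P6: dominated by P3 (p99 latency 151≤366, throughput 1543≥1132, avg latency 14≤131).
P7: dominated by P3 (p99 latency 151≤481, throughput 1543≥539, avg latency 14≤38).
P8: not dominated.
P9: dominated by P5 (p99 latency 265≤692, throughput 2515≥2346, avg latency 140≤171).
P10: not dominated (best p99 latency).
Pareto-optimal: P1, P3, P4, P5, P8, P10 → 6.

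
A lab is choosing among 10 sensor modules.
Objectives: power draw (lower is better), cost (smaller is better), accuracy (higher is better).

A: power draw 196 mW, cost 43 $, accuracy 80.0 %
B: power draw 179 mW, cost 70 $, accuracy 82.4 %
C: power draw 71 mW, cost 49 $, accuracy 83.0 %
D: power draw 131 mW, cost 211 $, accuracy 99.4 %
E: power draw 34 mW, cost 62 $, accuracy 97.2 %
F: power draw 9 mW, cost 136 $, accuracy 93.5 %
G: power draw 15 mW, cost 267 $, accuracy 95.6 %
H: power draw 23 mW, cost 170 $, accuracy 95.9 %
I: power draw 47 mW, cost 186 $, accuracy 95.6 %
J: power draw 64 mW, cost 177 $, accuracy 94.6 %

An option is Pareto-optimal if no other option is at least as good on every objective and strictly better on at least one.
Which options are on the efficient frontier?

A, C, D, E, F, G, H

A: not dominated (best cost).
B: dominated by C (power draw 71≤179, cost 49≤70, accuracy 83.0≥82.4).
C: not dominated.
D: not dominated (best accuracy).
E: not dominated.
F: not dominated (best power draw).
G: not dominated.
H: not dominated.
I: dominated by E (power draw 34≤47, cost 62≤186, accuracy 97.2≥95.6).
J: dominated by E (power draw 34≤64, cost 62≤177, accuracy 97.2≥94.6).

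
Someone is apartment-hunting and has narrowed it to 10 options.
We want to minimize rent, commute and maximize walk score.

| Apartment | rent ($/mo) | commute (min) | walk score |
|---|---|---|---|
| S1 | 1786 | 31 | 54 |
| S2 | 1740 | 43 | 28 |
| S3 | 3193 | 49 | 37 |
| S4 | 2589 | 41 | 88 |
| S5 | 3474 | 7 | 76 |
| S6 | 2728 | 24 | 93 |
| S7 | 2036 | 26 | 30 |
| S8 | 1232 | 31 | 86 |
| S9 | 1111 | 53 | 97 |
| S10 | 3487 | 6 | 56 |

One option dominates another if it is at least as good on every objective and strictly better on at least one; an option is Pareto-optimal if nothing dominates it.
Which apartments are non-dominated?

S1: dominated by S8 (rent 1232≤1786, commute 31≤31, walk score 86≥54).
S2: dominated by S8 (rent 1232≤1740, commute 31≤43, walk score 86≥28).
S3: dominated by S1 (rent 1786≤3193, commute 31≤49, walk score 54≥37).
S4: not dominated.
S5: not dominated.
S6: not dominated.
S7: not dominated.
S8: not dominated.
S9: not dominated (best rent).
S10: not dominated (best commute).

S4, S5, S6, S7, S8, S9, S10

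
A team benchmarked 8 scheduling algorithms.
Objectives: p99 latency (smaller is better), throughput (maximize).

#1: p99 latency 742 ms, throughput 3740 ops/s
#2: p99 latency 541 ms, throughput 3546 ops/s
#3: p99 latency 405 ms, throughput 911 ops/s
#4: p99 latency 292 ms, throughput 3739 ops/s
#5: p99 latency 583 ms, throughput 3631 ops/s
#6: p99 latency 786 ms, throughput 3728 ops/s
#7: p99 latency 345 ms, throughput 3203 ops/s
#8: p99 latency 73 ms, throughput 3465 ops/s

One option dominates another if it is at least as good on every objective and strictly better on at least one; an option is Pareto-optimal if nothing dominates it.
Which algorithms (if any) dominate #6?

#1: p99 latency 742≤786, throughput 3740≥3728 — dominates #6.
#4: p99 latency 292≤786, throughput 3739≥3728 — dominates #6.
Others (#2, #3, #5, #7, #8) are each worse than #6 on at least one objective.

#1, #4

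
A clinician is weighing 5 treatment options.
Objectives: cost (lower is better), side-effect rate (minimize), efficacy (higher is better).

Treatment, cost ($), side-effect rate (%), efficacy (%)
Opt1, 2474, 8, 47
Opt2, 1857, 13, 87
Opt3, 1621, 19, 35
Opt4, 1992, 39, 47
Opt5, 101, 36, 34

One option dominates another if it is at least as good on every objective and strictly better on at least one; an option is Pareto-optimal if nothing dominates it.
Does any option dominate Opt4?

Opt2 vs Opt4: cost 1857≤1992, side-effect rate 13≤39, efficacy 87≥47 — Opt2 is at least as good on every objective and strictly better on at least one, so Opt2 dominates Opt4.

Yes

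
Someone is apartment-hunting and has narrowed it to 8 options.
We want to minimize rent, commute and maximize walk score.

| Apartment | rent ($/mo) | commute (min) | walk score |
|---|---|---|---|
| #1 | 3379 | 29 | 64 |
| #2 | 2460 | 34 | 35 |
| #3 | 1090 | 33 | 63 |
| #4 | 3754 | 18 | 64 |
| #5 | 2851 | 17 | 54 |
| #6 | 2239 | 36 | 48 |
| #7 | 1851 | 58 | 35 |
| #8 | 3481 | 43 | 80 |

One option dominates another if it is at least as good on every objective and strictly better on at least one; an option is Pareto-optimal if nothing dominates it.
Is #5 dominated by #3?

#3 vs #5: #3 is worse on commute (33 vs 17), so it does not dominate #5.

No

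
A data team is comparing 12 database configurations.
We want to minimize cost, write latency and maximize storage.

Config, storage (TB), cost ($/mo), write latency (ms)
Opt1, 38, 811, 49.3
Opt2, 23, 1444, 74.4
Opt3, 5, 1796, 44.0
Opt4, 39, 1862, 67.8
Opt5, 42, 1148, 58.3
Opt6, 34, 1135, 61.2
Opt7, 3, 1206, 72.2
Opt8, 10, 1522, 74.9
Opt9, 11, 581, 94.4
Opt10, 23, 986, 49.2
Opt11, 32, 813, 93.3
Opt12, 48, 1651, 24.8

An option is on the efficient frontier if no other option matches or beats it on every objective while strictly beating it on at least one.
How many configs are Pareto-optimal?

Opt1: not dominated.
Opt2: dominated by Opt1 (storage 38≥23, cost 811≤1444, write latency 49.3≤74.4).
Opt3: dominated by Opt12 (storage 48≥5, cost 1651≤1796, write latency 24.8≤44.0).
Opt4: dominated by Opt5 (storage 42≥39, cost 1148≤1862, write latency 58.3≤67.8).
Opt5: not dominated.
Opt6: dominated by Opt1 (storage 38≥34, cost 811≤1135, write latency 49.3≤61.2).
Opt7: dominated by Opt1 (storage 38≥3, cost 811≤1206, write latency 49.3≤72.2).
Opt8: dominated by Opt1 (storage 38≥10, cost 811≤1522, write latency 49.3≤74.9).
Opt9: not dominated (best cost).
Opt10: not dominated.
Opt11: dominated by Opt1 (storage 38≥32, cost 811≤813, write latency 49.3≤93.3).
Opt12: not dominated (best storage).
Pareto-optimal: Opt1, Opt5, Opt9, Opt10, Opt12 → 5.

5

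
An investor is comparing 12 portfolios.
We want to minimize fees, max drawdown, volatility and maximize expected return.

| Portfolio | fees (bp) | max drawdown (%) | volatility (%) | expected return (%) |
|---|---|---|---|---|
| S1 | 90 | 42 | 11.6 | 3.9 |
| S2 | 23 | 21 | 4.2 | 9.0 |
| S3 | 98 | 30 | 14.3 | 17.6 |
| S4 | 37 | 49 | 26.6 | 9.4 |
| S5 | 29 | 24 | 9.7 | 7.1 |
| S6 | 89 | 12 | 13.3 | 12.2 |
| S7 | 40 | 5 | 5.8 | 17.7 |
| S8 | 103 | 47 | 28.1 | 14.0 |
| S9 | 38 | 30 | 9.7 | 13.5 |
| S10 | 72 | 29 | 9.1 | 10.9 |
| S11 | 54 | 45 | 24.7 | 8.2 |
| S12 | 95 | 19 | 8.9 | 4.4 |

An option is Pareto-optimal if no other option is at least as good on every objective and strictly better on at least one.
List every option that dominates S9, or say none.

none

S1: worse on fees (90 vs 38).
S2: worse on expected return (9.0 vs 13.5).
S3: worse on fees (98 vs 38).
S4: worse on max drawdown (49 vs 30).
S5: worse on expected return (7.1 vs 13.5).
S6: worse on fees (89 vs 38).
S7: worse on fees (40 vs 38).
S8: worse on fees (103 vs 38).
S10: worse on fees (72 vs 38).
S11: worse on fees (54 vs 38).
S12: worse on fees (95 vs 38).
No option dominates S9.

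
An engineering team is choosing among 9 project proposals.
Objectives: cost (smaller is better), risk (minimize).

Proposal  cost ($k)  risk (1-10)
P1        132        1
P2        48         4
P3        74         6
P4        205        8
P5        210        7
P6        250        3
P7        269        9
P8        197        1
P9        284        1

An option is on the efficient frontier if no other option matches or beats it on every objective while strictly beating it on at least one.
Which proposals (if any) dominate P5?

P1, P2, P3, P8

P1: cost 132≤210, risk 1≤7 — dominates P5.
P2: cost 48≤210, risk 4≤7 — dominates P5.
P3: cost 74≤210, risk 6≤7 — dominates P5.
P8: cost 197≤210, risk 1≤7 — dominates P5.
Others (P4, P6, P7, P9) are each worse than P5 on at least one objective.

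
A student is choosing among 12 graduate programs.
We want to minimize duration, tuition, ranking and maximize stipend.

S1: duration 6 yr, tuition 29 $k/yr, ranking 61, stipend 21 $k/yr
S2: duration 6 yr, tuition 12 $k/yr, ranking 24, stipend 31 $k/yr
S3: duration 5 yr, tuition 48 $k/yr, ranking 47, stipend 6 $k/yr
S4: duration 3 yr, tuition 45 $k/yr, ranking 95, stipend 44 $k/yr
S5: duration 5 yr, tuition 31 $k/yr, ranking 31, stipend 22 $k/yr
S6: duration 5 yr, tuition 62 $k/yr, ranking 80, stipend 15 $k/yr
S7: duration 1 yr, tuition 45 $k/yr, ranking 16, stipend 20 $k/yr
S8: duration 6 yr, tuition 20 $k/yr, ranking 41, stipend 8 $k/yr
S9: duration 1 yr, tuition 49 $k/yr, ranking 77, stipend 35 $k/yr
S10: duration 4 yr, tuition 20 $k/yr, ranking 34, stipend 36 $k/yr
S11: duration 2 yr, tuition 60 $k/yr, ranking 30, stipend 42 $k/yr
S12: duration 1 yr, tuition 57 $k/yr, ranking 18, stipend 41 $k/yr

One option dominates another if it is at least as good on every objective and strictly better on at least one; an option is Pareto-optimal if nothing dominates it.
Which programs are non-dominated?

S2, S4, S5, S7, S9, S10, S11, S12

S1: dominated by S2 (duration 6≤6, tuition 12≤29, ranking 24≤61, stipend 31≥21).
S2: not dominated (best tuition).
S3: dominated by S5 (duration 5≤5, tuition 31≤48, ranking 31≤47, stipend 22≥6).
S4: not dominated (best stipend).
S5: not dominated.
S6: dominated by S5 (duration 5≤5, tuition 31≤62, ranking 31≤80, stipend 22≥15).
S7: not dominated (best ranking).
S8: dominated by S2 (duration 6≤6, tuition 12≤20, ranking 24≤41, stipend 31≥8).
S9: not dominated.
S10: not dominated.
S11: not dominated.
S12: not dominated.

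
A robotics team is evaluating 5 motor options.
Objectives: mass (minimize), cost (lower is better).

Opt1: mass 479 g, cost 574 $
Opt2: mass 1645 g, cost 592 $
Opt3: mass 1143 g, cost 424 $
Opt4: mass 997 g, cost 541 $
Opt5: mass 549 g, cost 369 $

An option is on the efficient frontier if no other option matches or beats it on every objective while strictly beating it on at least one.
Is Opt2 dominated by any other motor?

Yes

Opt1 vs Opt2: mass 479≤1645, cost 574≤592 — Opt1 is at least as good on every objective and strictly better on at least one, so Opt1 dominates Opt2.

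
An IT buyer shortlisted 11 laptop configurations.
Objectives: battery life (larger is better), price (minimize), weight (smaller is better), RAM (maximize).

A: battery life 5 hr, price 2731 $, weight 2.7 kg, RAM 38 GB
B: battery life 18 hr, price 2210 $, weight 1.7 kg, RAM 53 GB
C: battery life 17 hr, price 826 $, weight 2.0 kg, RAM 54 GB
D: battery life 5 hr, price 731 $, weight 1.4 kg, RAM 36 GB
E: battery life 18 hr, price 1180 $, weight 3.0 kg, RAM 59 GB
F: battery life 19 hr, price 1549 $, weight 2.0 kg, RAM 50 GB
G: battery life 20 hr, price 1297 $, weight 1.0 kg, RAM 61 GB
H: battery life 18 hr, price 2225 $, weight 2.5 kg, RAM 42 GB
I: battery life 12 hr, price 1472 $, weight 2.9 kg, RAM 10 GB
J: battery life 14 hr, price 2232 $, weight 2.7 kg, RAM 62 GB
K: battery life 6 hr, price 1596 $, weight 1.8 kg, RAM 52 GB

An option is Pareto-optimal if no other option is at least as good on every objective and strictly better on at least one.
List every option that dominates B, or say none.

G

G: battery life 20≥18, price 1297≤2210, weight 1.0≤1.7, RAM 61≥53 — dominates B.
Others (A, C, D, E, F, H, I, J, K) are each worse than B on at least one objective.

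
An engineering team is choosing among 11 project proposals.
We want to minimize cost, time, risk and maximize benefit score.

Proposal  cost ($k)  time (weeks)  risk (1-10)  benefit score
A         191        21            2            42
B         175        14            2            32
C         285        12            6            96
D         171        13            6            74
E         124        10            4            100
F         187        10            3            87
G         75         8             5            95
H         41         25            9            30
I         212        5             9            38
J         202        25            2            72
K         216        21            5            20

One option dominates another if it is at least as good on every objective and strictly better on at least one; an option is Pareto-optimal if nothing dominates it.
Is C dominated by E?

Yes

E vs C: cost 124≤285, time 10≤12, risk 4≤6, benefit score 100≥96 — E is at least as good on every objective with at least one strict improvement.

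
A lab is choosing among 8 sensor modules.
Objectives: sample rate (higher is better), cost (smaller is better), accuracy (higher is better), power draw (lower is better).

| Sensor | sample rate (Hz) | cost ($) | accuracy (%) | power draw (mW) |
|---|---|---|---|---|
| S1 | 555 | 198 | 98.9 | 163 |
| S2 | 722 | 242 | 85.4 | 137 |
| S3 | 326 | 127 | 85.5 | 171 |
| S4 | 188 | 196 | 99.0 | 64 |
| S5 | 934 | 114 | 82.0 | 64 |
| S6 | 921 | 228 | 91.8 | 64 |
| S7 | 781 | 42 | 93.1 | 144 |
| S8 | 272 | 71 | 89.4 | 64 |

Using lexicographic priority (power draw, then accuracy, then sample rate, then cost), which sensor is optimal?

S4

First minimize power draw: best is 64, kept {S4, S5, S6, S8}.
Then maximize accuracy: best is 99.0, kept {S4}.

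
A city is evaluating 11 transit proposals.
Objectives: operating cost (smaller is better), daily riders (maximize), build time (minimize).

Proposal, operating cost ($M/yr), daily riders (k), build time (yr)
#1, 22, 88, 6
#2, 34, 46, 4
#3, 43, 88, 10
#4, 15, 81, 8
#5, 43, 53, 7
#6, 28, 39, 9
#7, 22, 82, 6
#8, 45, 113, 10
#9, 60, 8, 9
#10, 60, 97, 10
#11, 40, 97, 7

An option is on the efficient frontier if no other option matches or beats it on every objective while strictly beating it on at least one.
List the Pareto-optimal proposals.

#1: not dominated.
#2: not dominated (best build time).
#3: dominated by #1 (operating cost 22≤43, daily riders 88≥88, build time 6≤10).
#4: not dominated (best operating cost).
#5: dominated by #1 (operating cost 22≤43, daily riders 88≥53, build time 6≤7).
#6: dominated by #1 (operating cost 22≤28, daily riders 88≥39, build time 6≤9).
#7: dominated by #1 (operating cost 22≤22, daily riders 88≥82, build time 6≤6).
#8: not dominated (best daily riders).
#9: dominated by #1 (operating cost 22≤60, daily riders 88≥8, build time 6≤9).
#10: dominated by #8 (operating cost 45≤60, daily riders 113≥97, build time 10≤10).
#11: not dominated.

#1, #2, #4, #8, #11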